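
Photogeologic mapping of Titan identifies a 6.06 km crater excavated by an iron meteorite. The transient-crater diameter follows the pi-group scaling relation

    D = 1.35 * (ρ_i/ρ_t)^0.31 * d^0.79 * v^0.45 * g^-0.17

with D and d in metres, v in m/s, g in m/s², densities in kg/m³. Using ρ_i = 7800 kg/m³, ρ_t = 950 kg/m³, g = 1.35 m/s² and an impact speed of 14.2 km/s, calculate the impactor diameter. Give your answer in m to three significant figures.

Rearranging for d: d = [D / (1.35 · (7800/950)^0.31 · 14200^0.45 · 1.35^-0.17)]^(1/0.79).
D = 6060 m.
(7800/950)^0.31 = 1.921
14200^0.45 = 73.88
1.35^-0.17 = 0.9503
Denominator = 1.35 × 1.921 × 73.88 × 0.9503 = 182.1
D / 182.1 = 6060 / 182.1 = 33.28
d = 33.28^(1/0.79) = 33.28^1.2658 = 84.49 m

d ≈ 84.5 m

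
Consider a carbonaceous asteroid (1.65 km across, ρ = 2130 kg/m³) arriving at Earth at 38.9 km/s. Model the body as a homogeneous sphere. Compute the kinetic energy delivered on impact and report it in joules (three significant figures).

E ≈ 3.79 × 10^21 J

d = 1650 m; v = 38900 m/s.
Mass m = (π/6) ρ d³ = (π/6) × 2130 × (1650)³ = 5.010 × 10^12 kg
E = ½ m v² = 0.5 × 5.010 × 10^12 × (38900)² = 3.791 × 10^21 J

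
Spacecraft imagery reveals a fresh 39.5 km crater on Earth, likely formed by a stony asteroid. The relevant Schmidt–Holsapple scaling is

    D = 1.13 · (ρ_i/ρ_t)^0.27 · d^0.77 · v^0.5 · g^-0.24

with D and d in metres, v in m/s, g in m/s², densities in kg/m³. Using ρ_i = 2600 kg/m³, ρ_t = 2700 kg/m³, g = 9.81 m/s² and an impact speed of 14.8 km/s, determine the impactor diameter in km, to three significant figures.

Rearranging for d: d = [D / (1.13 · (2600/2700)^0.27 · 14800^0.5 · 9.81^-0.24)]^(1/0.77).
D = 39500 m.
(2600/2700)^0.27 = 0.9899
14800^0.5 = 121.7
9.81^-0.24 = 0.5781
Denominator = 1.13 × 0.9899 × 121.7 × 0.5781 = 78.70
D / 78.70 = 39500 / 78.70 = 501.9
d = 501.9^(1/0.77) = 501.9^1.2987 = 3216 m

d ≈ 3.22 km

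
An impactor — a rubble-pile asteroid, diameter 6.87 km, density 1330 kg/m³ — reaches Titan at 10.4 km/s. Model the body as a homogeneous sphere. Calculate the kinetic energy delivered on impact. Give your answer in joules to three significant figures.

E ≈ 1.22 × 10^22 J

d = 6870 m; v = 10400 m/s.
Mass m = (π/6) ρ d³ = (π/6) × 1330 × (6870)³ = 2.258 × 10^14 kg
E = ½ m v² = 0.5 × 2.258 × 10^14 × (10400)² = 1.221 × 10^22 J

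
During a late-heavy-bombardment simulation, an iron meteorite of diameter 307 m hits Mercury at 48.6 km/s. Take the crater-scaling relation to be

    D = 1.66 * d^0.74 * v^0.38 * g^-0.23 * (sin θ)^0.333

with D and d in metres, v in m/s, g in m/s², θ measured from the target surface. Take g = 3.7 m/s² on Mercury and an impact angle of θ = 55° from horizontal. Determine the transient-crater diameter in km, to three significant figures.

D ≈ 4.81 km

In SI units: v = 48600 m/s.
d^0.74 = 307^0.74 = 69.26
v^0.38 = 48600^0.38 = 60.38
g^-0.23 = 3.7^-0.23 = 0.7401
(sin 55°)^0.333 = 0.8192^0.333 = 0.9357
D = 1.66 × 69.26 × 60.38 × 0.7401 × 0.9357 = 4807 m
   = 4.807 km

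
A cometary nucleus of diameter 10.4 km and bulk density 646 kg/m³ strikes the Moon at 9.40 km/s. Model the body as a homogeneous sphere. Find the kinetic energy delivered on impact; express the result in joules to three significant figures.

d = 10400 m; v = 9400 m/s.
Mass m = (π/6) ρ d³ = (π/6) × 646 × (10400)³ = 3.805 × 10^14 kg
E = ½ m v² = 0.5 × 3.805 × 10^14 × (9400)² = 1.681 × 10^22 J

E ≈ 1.68 × 10^22 J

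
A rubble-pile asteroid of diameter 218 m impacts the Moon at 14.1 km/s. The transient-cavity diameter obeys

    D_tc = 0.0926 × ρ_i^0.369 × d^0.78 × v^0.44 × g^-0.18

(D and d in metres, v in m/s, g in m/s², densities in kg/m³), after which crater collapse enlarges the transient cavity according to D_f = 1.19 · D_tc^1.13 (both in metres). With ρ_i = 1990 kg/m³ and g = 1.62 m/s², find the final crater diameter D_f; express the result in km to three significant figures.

D_f ≈ 23.2 km

v = 14100 m/s.
ρ_i^0.369 = 1990^0.369 = 16.49
d^0.78 = 218^0.78 = 66.68
v^0.44 = 14100^0.44 = 66.94
g^-0.18 = 1.62^-0.18 = 0.9168
D_tc = 0.0926 × 16.49 × 66.68 × 66.94 × 0.9168 = 6249 m
D_f = 1.19 × (6249)^1.13 = 23164 m
     = 23.16 km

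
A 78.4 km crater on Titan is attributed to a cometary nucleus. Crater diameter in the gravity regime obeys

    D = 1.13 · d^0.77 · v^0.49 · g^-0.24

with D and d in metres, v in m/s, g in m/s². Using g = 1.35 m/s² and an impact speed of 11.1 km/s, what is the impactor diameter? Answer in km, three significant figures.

d ≈ 5.67 km

Rearranging for d: d = [D / (1.13 · 11100^0.49 · 1.35^-0.24)]^(1/0.77).
D = 78400 m.
11100^0.49 = 95.99
1.35^-0.24 = 0.9305
Denominator = 1.13 × 95.99 × 0.9305 = 100.9
D / 100.9 = 78400 / 100.9 = 777.0
d = 777.0^(1/0.77) = 777.0^1.2987 = 5673 m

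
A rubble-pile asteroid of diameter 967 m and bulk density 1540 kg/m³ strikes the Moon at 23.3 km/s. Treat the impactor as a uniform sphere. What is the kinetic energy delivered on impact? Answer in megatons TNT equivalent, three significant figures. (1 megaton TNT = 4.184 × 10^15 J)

E ≈ 47300 Mt TNT

v = 23300 m/s.
Mass m = (π/6) ρ d³ = (π/6) × 1540 × (967)³ = 7.291 × 10^11 kg
E = ½ m v² = 0.5 × 7.291 × 10^11 × (23300)² = 1.979 × 10^20 J
   = 1.979 × 10^20 / 4.184×10^15 = 47299 Mt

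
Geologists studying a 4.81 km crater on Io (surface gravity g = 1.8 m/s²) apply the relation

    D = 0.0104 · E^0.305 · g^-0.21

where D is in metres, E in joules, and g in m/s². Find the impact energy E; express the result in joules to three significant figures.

E ≈ 5.62 × 10^18 J

Rearranging: E = [D / (0.0104 · g^-0.21)]^(1/0.305).
D = 4810 m.
g^-0.21 = 1.8^-0.21 = 0.8839
D / (0.0104 × 0.8839) = 4810 / (9.193 × 10^-3) = 5.232 × 10^5
E = (5.232 × 10^5)^3.2787 = 5.621 × 10^18 J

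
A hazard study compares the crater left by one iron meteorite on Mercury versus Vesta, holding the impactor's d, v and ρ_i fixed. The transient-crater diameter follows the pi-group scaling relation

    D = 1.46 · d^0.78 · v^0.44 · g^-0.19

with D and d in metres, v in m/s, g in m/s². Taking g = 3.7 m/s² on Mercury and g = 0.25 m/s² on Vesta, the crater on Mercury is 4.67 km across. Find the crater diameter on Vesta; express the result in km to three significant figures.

D ≈ 7.79 km

All impactor-dependent factors cancel in the ratio, leaving D_Vesta/D_Mercury = (g_Vesta/g_Mercury)^-0.19.
(0.25/3.7)^-0.19 = 0.06757^-0.19 = 1.669
D_Vesta = 1.669 × 4.67 km = 7.79 km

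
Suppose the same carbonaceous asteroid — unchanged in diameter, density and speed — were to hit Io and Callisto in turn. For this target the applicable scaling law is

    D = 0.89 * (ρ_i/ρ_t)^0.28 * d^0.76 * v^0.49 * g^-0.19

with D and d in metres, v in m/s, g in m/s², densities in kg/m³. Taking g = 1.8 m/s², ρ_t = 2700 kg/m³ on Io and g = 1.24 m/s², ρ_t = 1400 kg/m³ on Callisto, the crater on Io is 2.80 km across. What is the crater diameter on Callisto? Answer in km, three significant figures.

D ≈ 3.61 km

The impactor-only factors (d, v, ρ_i) cancel in the ratio, leaving D_Callisto/D_Io = (g_Callisto/g_Io)^-0.19 · (ρ_t,Io/ρ_t,Callisto)^0.28.
(1.24/1.8)^-0.19 = 0.6889^-0.19 = 1.073
(2700/1400)^0.28 = 1.929^0.28 = 1.202
Ratio = 1.073 × 1.202 = 1.290
D_Callisto = 1.290 × 2.80 km = 3.61 km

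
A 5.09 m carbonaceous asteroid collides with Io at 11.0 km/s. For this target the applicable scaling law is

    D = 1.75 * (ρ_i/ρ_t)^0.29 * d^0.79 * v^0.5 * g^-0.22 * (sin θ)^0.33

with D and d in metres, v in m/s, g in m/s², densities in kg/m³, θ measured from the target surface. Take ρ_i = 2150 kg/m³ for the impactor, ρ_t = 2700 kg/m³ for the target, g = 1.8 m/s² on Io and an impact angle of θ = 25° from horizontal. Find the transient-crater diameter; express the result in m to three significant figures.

D ≈ 411 m

In SI units: v = 11000 m/s.
(ρ_i/ρ_t)^0.29 = (2150/2700)^0.29 = 0.9361
d^0.79 = 5.09^0.79 = 3.617
v^0.5 = 11000^0.5 = 104.9
g^-0.22 = 1.8^-0.22 = 0.8787
(sin 25°)^0.33 = 0.4226^0.33 = 0.7526
D = 1.75 × 0.9361 × 3.617 × 104.9 × 0.8787 × 0.7526 = 411.0 m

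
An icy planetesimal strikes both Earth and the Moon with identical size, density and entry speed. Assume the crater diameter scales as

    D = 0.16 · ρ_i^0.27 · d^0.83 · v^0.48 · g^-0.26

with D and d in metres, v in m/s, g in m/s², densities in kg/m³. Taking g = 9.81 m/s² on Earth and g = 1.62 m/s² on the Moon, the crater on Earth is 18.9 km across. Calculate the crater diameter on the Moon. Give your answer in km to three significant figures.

D ≈ 30.2 km

All impactor-dependent factors cancel in the ratio, leaving D_Moon/D_Earth = (g_Moon/g_Earth)^-0.26.
(1.62/9.81)^-0.26 = 0.1651^-0.26 = 1.597
D_Moon = 1.597 × 18.9 km = 30.2 km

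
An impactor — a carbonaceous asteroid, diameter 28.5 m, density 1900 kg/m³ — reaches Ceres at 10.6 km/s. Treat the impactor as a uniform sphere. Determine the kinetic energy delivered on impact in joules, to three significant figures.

v = 10600 m/s.
Mass m = (π/6) ρ d³ = (π/6) × 1900 × (28.5)³ = 2.303 × 10^7 kg
E = ½ m v² = 0.5 × 2.303 × 10^7 × (10600)² = 1.294 × 10^15 J

E ≈ 1.29 × 10^15 J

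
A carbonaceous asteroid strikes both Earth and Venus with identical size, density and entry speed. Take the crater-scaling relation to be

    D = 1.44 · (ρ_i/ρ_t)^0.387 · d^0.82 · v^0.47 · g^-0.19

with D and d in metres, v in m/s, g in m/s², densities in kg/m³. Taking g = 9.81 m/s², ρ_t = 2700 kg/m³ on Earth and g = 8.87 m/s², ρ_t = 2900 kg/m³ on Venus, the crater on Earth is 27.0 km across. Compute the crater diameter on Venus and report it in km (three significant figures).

The impactor-only factors (d, v, ρ_i) cancel in the ratio, leaving D_Venus/D_Earth = (g_Venus/g_Earth)^-0.19 · (ρ_t,Earth/ρ_t,Venus)^0.387.
(8.87/9.81)^-0.19 = 0.9042^-0.19 = 1.019
(2700/2900)^0.387 = 0.9310^0.387 = 0.9727
Ratio = 1.019 × 0.9727 = 0.9912
D_Venus = 0.9912 × 27.0 km = 26.8 km

D ≈ 26.8 km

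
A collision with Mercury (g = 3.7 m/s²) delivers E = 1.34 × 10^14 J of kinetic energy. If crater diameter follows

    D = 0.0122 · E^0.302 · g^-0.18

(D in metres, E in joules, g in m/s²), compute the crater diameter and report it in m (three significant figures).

E^0.302 = (1.34 × 10^14)^0.302 = 1.847 × 10^4
g^-0.18 = 3.7^-0.18 = 0.7902
D = 0.0122 × 1.847 × 10^4 × 0.7902 = 178.1 m

D ≈ 178 m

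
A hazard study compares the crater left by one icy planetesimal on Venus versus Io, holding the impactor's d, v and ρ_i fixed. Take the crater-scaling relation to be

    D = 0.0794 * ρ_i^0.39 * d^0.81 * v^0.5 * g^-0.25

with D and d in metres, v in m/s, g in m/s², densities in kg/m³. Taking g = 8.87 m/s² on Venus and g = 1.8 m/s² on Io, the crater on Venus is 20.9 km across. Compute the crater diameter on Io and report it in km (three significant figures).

All impactor-dependent factors cancel in the ratio, leaving D_Io/D_Venus = (g_Io/g_Venus)^-0.25.
(1.8/8.87)^-0.25 = 0.2029^-0.25 = 1.490
D_Io = 1.490 × 20.9 km = 31.1 km

D ≈ 31.1 km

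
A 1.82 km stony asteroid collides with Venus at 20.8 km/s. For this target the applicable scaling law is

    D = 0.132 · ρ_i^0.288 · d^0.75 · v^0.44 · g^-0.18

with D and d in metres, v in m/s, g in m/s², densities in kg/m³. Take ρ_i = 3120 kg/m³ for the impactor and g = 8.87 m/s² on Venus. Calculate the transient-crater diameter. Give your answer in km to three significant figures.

D ≈ 20.0 km

In SI units: d = 1820 m, v = 20800 m/s.
ρ_i^0.288 = 3120^0.288 = 10.15
d^0.75 = 1820^0.75 = 278.6
v^0.44 = 20800^0.44 = 79.42
g^-0.18 = 8.87^-0.18 = 0.6751
D = 0.132 × 10.15 × 278.6 × 79.42 × 0.6751 = 20013 m
   = 20.01 km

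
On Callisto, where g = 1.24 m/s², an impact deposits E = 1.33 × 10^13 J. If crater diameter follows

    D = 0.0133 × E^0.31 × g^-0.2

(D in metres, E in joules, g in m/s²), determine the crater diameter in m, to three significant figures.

E^0.31 = (1.33 × 10^13)^0.31 = 1.171 × 10^4
g^-0.2 = 1.24^-0.2 = 0.9579
D = 0.0133 × 1.171 × 10^4 × 0.9579 = 149.2 m

D ≈ 149 m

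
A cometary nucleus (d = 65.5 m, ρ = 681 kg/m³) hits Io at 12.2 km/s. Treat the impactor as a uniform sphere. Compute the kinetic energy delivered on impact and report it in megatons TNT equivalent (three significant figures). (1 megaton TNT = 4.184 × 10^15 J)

E ≈ 1.78 Mt TNT

v = 12200 m/s.
Mass m = (π/6) ρ d³ = (π/6) × 681 × (65.5)³ = 1.002 × 10^8 kg
E = ½ m v² = 0.5 × 1.002 × 10^8 × (12200)² = 7.457 × 10^15 J
   = 7.457 × 10^15 / 4.184×10^15 = 1.782 Mt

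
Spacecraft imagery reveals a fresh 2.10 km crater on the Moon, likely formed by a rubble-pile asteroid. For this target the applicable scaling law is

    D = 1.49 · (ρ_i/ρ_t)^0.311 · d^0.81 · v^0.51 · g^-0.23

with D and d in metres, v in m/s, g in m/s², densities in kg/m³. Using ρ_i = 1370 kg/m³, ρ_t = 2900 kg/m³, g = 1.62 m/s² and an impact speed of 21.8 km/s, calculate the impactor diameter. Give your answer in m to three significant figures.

d ≈ 21.9 m

Rearranging for d: d = [D / (1.49 · (1370/2900)^0.311 · 21800^0.51 · 1.62^-0.23)]^(1/0.81).
D = 2100 m.
(1370/2900)^0.311 = 0.7920
21800^0.51 = 163.2
1.62^-0.23 = 0.8950
Denominator = 1.49 × 0.7920 × 163.2 × 0.8950 = 172.4
D / 172.4 = 2100 / 172.4 = 12.18
d = 12.18^(1/0.81) = 12.18^1.2346 = 21.89 m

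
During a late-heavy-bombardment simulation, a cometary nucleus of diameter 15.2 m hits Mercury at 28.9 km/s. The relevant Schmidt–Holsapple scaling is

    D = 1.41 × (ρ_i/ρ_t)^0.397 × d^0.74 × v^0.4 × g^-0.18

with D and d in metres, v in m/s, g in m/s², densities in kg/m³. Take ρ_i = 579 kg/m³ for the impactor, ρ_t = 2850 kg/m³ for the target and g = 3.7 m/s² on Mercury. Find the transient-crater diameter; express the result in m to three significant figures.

In SI units: v = 28900 m/s.
(ρ_i/ρ_t)^0.397 = (579/2850)^0.397 = 0.5311
d^0.74 = 15.2^0.74 = 7.491
v^0.4 = 28900^0.4 = 60.86
g^-0.18 = 3.7^-0.18 = 0.7902
D = 1.41 × 0.5311 × 7.491 × 60.86 × 0.7902 = 269.8 m

D ≈ 270 m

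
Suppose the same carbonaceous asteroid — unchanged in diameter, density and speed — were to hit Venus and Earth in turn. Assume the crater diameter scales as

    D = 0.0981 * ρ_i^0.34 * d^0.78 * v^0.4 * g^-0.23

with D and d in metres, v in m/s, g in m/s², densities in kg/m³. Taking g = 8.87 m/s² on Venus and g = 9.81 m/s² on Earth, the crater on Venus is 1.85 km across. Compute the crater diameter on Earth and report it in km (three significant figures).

All impactor-dependent factors cancel in the ratio, leaving D_Earth/D_Venus = (g_Earth/g_Venus)^-0.23.
(9.81/8.87)^-0.23 = 1.106^-0.23 = 0.9771
D_Earth = 0.9771 × 1.85 km = 1.81 km

D ≈ 1.81 km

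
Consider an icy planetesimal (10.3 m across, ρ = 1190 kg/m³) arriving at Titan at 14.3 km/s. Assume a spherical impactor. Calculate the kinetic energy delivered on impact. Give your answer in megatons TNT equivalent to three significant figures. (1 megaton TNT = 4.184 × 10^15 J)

E ≈ 0.0166 Mt TNT

v = 14300 m/s.
Mass m = (π/6) ρ d³ = (π/6) × 1190 × (10.3)³ = 6.809 × 10^5 kg
E = ½ m v² = 0.5 × 6.809 × 10^5 × (14300)² = 6.962 × 10^13 J
   = 6.962 × 10^13 / 4.184×10^15 = 0.01664 Mt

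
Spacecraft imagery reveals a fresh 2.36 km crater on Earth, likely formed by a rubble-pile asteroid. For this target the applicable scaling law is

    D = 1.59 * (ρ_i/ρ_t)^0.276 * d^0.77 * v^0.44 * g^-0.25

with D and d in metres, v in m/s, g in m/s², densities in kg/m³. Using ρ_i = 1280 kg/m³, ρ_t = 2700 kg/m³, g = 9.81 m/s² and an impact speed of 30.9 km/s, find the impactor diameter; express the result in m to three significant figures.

Rearranging for d: d = [D / (1.59 · (1280/2700)^0.276 · 30900^0.44 · 9.81^-0.25)]^(1/0.77).
D = 2360 m.
(1280/2700)^0.276 = 0.8138
30900^0.44 = 94.53
9.81^-0.25 = 0.5650
Denominator = 1.59 × 0.8138 × 94.53 × 0.5650 = 69.11
D / 69.11 = 2360 / 69.11 = 34.15
d = 34.15^(1/0.77) = 34.15^1.2987 = 98.04 m

d ≈ 98.0 m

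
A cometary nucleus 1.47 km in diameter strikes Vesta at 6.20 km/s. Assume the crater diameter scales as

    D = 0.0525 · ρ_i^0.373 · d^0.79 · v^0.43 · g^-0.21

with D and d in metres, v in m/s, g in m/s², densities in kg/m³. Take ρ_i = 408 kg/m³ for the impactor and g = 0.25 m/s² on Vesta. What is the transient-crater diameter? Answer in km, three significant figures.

D ≈ 8.98 km

In SI units: d = 1470 m, v = 6200 m/s.
ρ_i^0.373 = 408^0.373 = 9.414
d^0.79 = 1470^0.79 = 317.8
v^0.43 = 6200^0.43 = 42.73
g^-0.21 = 0.25^-0.21 = 1.338
D = 0.0525 × 9.414 × 317.8 × 42.73 × 1.338 = 8980 m
   = 8.980 km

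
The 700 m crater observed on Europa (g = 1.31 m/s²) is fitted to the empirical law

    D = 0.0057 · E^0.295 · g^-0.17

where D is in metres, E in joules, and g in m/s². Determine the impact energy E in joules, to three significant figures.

E ≈ 2.09 × 10^17 J

Rearranging: E = [D / (0.0057 · g^-0.17)]^(1/0.295).
g^-0.17 = 1.31^-0.17 = 0.9551
D / (0.0057 × 0.9551) = 700 / (5.444 × 10^-3) = 1.286 × 10^5
E = (1.286 × 10^5)^3.3898 = 2.086 × 10^17 J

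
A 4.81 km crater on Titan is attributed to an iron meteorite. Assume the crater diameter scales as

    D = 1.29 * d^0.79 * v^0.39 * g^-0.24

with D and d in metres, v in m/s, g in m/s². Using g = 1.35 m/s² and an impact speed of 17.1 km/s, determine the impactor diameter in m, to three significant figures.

d ≈ 296 m

Rearranging for d: d = [D / (1.29 · 17100^0.39 · 1.35^-0.24)]^(1/0.79).
D = 4810 m.
17100^0.39 = 44.76
1.35^-0.24 = 0.9305
Denominator = 1.29 × 44.76 × 0.9305 = 53.73
D / 53.73 = 4810 / 53.73 = 89.52
d = 89.52^(1/0.79) = 89.52^1.2658 = 295.6 m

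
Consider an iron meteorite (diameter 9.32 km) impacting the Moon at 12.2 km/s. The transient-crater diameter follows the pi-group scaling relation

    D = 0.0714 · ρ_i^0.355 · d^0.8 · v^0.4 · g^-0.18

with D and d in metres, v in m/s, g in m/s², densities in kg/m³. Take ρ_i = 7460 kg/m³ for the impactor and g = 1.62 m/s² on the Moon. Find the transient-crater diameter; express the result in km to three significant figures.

D ≈ 100 km

In SI units: d = 9320 m, v = 12200 m/s.
ρ_i^0.355 = 7460^0.355 = 23.70
d^0.8 = 9320^0.8 = 1498
v^0.4 = 12200^0.4 = 43.11
g^-0.18 = 1.62^-0.18 = 0.9168
D = 0.0714 × 23.70 × 1498 × 43.11 × 0.9168 = 1.002 × 10^5 m
   = 100.2 km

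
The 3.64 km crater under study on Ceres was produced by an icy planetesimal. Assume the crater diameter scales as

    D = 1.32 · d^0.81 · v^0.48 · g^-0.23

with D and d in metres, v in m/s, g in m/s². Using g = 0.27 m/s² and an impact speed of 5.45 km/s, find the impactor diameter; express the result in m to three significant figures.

Rearranging for d: d = [D / (1.32 · 5450^0.48 · 0.27^-0.23)]^(1/0.81).
D = 3640 m.
5450^0.48 = 62.15
0.27^-0.23 = 1.351
Denominator = 1.32 × 62.15 × 1.351 = 110.8
D / 110.8 = 3640 / 110.8 = 32.85
d = 32.85^(1/0.81) = 32.85^1.2346 = 74.53 m

d ≈ 74.5 m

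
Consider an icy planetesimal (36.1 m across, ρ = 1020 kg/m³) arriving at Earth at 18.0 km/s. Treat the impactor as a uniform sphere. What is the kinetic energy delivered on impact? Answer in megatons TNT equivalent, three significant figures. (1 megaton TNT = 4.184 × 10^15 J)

E ≈ 0.973 Mt TNT

v = 18000 m/s.
Mass m = (π/6) ρ d³ = (π/6) × 1020 × (36.1)³ = 2.513 × 10^7 kg
E = ½ m v² = 0.5 × 2.513 × 10^7 × (18000)² = 4.071 × 10^15 J
   = 4.071 × 10^15 / 4.184×10^15 = 0.9730 Mt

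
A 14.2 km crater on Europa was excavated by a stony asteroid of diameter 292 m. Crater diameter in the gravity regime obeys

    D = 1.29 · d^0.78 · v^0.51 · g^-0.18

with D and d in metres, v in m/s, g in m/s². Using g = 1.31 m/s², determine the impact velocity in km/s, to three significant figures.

v ≈ 15.7 km/s

Rearranging for v: v = [D / (1.29 · 292^0.78 · 1.31^-0.18)]^(1/0.51).
D = 14200 m.
292^0.78 = 83.75
1.31^-0.18 = 0.9526
Denominator = 1.29 × 83.75 × 0.9526 = 102.9
D / 102.9 = 14200 / 102.9 = 138.0
v = 138.0^(1/0.51) = 138.0^1.9608 = 15699 m/s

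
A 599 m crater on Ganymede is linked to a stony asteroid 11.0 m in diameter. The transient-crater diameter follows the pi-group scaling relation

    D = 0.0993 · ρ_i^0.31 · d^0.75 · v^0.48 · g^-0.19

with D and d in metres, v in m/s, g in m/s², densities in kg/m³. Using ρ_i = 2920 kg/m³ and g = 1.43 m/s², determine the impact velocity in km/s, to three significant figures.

Rearranging for v: v = [D / (0.0993 · 2920^0.31 · 11^0.75 · 1.43^-0.19)]^(1/0.48).
2920^0.31 = 11.87
11^0.75 = 6.040
1.43^-0.19 = 0.9343
Denominator = 0.0993 × 11.87 × 6.040 × 0.9343 = 6.652
D / 6.652 = 599 / 6.652 = 90.05
v = 90.05^(1/0.48) = 90.05^2.0833 = 11797 m/s

v ≈ 11.8 km/s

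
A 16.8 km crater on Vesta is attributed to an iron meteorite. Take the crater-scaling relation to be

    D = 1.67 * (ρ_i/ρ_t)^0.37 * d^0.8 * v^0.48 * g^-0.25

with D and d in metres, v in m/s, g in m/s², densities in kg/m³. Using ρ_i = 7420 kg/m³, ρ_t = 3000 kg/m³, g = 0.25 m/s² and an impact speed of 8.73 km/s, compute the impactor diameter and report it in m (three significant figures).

d ≈ 186 m

Rearranging for d: d = [D / (1.67 · (7420/3000)^0.37 · 8730^0.48 · 0.25^-0.25)]^(1/0.8).
D = 16800 m.
(7420/3000)^0.37 = 1.398
8730^0.48 = 77.93
0.25^-0.25 = 1.414
Denominator = 1.67 × 1.398 × 77.93 × 1.414 = 257.3
D / 257.3 = 16800 / 257.3 = 65.29
d = 65.29^(1/0.8) = 65.29^1.25 = 185.6 m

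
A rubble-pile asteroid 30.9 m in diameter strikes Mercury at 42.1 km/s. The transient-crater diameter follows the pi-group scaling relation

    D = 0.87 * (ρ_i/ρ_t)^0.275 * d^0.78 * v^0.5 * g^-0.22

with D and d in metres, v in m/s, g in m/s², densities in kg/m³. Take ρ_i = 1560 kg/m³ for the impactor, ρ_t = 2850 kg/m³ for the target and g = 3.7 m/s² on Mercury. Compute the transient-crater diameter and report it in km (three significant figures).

D ≈ 1.65 km

In SI units: v = 42100 m/s.
(ρ_i/ρ_t)^0.275 = (1560/2850)^0.275 = 0.8473
d^0.78 = 30.9^0.78 = 14.53
v^0.5 = 42100^0.5 = 205.2
g^-0.22 = 3.7^-0.22 = 0.7499
D = 0.87 × 0.8473 × 14.53 × 205.2 × 0.7499 = 1648 m
   = 1.648 km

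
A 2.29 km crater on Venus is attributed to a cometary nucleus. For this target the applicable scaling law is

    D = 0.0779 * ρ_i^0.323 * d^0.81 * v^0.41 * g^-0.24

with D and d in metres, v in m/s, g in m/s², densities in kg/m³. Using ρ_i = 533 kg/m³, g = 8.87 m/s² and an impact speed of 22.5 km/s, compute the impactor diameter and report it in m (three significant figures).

d ≈ 321 m

Rearranging for d: d = [D / (0.0779 · 533^0.323 · 22500^0.41 · 8.87^-0.24)]^(1/0.81).
D = 2290 m.
533^0.323 = 7.599
22500^0.41 = 60.87
8.87^-0.24 = 0.5922
Denominator = 0.0779 × 7.599 × 60.87 × 0.5922 = 21.34
D / 21.34 = 2290 / 21.34 = 107.3
d = 107.3^(1/0.81) = 107.3^1.2346 = 321.4 m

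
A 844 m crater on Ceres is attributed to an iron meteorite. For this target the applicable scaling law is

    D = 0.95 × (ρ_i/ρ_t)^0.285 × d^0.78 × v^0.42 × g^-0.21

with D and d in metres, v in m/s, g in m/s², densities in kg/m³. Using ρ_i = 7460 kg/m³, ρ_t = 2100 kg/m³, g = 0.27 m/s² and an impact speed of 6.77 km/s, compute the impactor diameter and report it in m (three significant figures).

d ≈ 23.1 m

Rearranging for d: d = [D / (0.95 · (7460/2100)^0.285 · 6770^0.42 · 0.27^-0.21)]^(1/0.78).
(7460/2100)^0.285 = 1.435
6770^0.42 = 40.63
0.27^-0.21 = 1.316
Denominator = 0.95 × 1.435 × 40.63 × 1.316 = 72.89
D / 72.89 = 844 / 72.89 = 11.58
d = 11.58^(1/0.78) = 11.58^1.2821 = 23.11 m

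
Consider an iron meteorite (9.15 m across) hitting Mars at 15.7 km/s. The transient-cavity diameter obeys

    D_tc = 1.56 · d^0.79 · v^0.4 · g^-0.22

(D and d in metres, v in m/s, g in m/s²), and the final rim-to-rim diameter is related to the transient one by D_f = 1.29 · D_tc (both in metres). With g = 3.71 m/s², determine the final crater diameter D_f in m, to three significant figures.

D_f ≈ 413 m

v = 15700 m/s.
d^0.79 = 9.15^0.79 = 5.748
v^0.4 = 15700^0.4 = 47.68
g^-0.22 = 3.71^-0.22 = 0.7494
D_tc = 1.56 × 5.748 × 47.68 × 0.7494 = 320.4 m
D_f = 1.29 × 320.4 = 413.3 m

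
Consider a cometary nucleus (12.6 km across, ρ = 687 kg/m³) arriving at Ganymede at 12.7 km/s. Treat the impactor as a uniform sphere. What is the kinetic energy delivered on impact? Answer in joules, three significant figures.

E ≈ 5.80 × 10^22 J

d = 12600 m; v = 12700 m/s.
Mass m = (π/6) ρ d³ = (π/6) × 687 × (12600)³ = 7.196 × 10^14 kg
E = ½ m v² = 0.5 × 7.196 × 10^14 × (12700)² = 5.803 × 10^22 J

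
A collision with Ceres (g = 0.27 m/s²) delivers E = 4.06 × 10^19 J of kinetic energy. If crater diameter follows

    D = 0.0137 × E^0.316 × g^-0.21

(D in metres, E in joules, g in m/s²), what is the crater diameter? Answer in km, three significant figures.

E^0.316 = (4.06 × 10^19)^0.316 = 1.571 × 10^6
g^-0.21 = 0.27^-0.21 = 1.316
D = 0.0137 × 1.571 × 10^6 × 1.316 = 28324 m
   = 28.32 km

D ≈ 28.3 km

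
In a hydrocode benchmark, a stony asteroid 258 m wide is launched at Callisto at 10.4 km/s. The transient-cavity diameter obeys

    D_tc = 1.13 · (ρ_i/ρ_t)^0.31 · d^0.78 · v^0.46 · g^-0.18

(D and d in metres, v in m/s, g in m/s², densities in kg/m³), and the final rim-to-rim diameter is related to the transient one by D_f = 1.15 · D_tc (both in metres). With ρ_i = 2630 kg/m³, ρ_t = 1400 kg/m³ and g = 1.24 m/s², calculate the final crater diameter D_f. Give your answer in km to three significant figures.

v = 10400 m/s.
(ρ_i/ρ_t)^0.31 = (2630/1400)^0.31 = 1.216
d^0.78 = 258^0.78 = 76.04
v^0.46 = 10400^0.46 = 70.44
g^-0.18 = 1.24^-0.18 = 0.9620
D_tc = 1.13 × 1.216 × 76.04 × 70.44 × 0.9620 = 7080 m
D_f = 1.15 × 7080 = 8142 m
     = 8.142 km

D_f ≈ 8.14 km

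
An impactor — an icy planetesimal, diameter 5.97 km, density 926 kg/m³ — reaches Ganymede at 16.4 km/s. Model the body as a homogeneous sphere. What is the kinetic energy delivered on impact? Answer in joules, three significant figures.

d = 5970 m; v = 16400 m/s.
Mass m = (π/6) ρ d³ = (π/6) × 926 × (5970)³ = 1.032 × 10^14 kg
E = ½ m v² = 0.5 × 1.032 × 10^14 × (16400)² = 1.388 × 10^22 J

E ≈ 1.39 × 10^22 J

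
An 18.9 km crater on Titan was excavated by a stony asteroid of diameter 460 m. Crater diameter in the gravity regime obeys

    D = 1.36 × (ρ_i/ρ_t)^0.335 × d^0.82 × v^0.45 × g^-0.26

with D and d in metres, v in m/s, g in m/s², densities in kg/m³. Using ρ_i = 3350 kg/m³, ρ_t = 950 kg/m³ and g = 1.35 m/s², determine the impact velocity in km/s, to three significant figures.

v ≈ 10.5 km/s

Rearranging for v: v = [D / (1.36 · (3350/950)^0.335 · 460^0.82 · 1.35^-0.26)]^(1/0.45).
D = 18900 m.
(3350/950)^0.335 = 1.525
460^0.82 = 152.6
1.35^-0.26 = 0.9249
Denominator = 1.36 × 1.525 × 152.6 × 0.9249 = 292.7
D / 292.7 = 18900 / 292.7 = 64.57
v = 64.57^(1/0.45) = 64.57^2.2222 = 10526 m/s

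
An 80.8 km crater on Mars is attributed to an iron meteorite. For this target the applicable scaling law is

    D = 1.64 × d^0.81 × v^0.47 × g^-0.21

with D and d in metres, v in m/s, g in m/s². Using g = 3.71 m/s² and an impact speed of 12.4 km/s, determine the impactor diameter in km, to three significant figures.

d ≈ 3.68 km

Rearranging for d: d = [D / (1.64 · 12400^0.47 · 3.71^-0.21)]^(1/0.81).
D = 80800 m.
12400^0.47 = 83.93
3.71^-0.21 = 0.7593
Denominator = 1.64 × 83.93 × 0.7593 = 104.5
D / 104.5 = 80800 / 104.5 = 773.2
d = 773.2^(1/0.81) = 773.2^1.2346 = 3680 m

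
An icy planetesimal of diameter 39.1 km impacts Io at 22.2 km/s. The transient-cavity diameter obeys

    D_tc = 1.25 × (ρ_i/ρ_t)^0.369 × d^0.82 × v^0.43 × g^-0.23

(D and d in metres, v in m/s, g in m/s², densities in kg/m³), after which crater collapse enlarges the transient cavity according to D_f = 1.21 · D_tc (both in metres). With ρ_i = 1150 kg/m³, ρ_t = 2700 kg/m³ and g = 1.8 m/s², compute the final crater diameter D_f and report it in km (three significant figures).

D_f ≈ 416 km

In SI: d = 39100 m, v = 22200 m/s.
(ρ_i/ρ_t)^0.369 = (1150/2700)^0.369 = 0.7298
d^0.82 = 39100^0.82 = 5829
v^0.43 = 22200^0.43 = 73.95
g^-0.23 = 1.8^-0.23 = 0.8735
D_tc = 1.25 × 0.7298 × 5829 × 73.95 × 0.8735 = 3.435 × 10^5 m
D_f = 1.21 × 3.435 × 10^5 = 4.156 × 10^5 m
     = 415.6 km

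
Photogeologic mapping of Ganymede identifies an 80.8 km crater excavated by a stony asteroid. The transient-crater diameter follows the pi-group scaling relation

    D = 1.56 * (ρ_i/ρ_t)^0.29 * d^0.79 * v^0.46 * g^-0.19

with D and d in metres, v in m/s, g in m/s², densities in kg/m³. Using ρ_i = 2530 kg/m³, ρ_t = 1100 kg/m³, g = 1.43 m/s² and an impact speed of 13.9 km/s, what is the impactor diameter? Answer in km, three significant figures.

d ≈ 2.88 km

Rearranging for d: d = [D / (1.56 · (2530/1100)^0.29 · 13900^0.46 · 1.43^-0.19)]^(1/0.79).
D = 80800 m.
(2530/1100)^0.29 = 1.273
13900^0.46 = 80.50
1.43^-0.19 = 0.9343
Denominator = 1.56 × 1.273 × 80.50 × 0.9343 = 149.4
D / 149.4 = 80800 / 149.4 = 540.8
d = 540.8^(1/0.79) = 540.8^1.2658 = 2881 m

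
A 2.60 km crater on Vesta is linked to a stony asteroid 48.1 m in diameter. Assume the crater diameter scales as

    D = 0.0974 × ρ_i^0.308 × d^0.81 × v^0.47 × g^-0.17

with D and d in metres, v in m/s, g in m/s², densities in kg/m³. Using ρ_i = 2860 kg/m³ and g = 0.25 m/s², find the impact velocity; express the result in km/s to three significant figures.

v ≈ 10.9 km/s

Rearranging for v: v = [D / (0.0974 · 2860^0.308 · 48.1^0.81 · 0.25^-0.17)]^(1/0.47).
D = 2600 m.
2860^0.308 = 11.60
48.1^0.81 = 23.04
0.25^-0.17 = 1.266
Denominator = 0.0974 × 11.60 × 23.04 × 1.266 = 32.96
D / 32.96 = 2600 / 32.96 = 78.88
v = 78.88^(1/0.47) = 78.88^2.1277 = 10869 m/s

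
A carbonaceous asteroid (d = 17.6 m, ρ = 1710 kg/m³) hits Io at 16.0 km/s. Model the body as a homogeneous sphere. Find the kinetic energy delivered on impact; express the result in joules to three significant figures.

v = 16000 m/s.
Mass m = (π/6) ρ d³ = (π/6) × 1710 × (17.6)³ = 4.881 × 10^6 kg
E = ½ m v² = 0.5 × 4.881 × 10^6 × (16000)² = 6.248 × 10^14 J

E ≈ 6.25 × 10^14 J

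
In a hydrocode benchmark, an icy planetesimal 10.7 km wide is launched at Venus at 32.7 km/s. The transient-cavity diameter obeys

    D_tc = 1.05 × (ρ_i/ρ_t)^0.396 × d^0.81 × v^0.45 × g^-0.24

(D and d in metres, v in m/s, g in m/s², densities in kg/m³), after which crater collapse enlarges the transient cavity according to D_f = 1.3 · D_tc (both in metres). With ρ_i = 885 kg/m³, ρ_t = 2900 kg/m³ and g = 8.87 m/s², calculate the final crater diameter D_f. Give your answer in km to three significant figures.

D_f ≈ 99.7 km

In SI: d = 10700 m, v = 32700 m/s.
(ρ_i/ρ_t)^0.396 = (885/2900)^0.396 = 0.6250
d^0.81 = 10700^0.81 = 1836
v^0.45 = 32700^0.45 = 107.5
g^-0.24 = 8.87^-0.24 = 0.5922
D_tc = 1.05 × 0.6250 × 1836 × 107.5 × 0.5922 = 76700 m
D_f = 1.3 × 76700 = 99710 m
     = 99.71 km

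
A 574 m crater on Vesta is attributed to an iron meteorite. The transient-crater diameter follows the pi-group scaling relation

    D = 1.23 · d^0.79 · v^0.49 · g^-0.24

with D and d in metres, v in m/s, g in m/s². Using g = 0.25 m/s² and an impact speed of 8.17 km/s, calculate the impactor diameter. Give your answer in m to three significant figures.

Rearranging for d: d = [D / (1.23 · 8170^0.49 · 0.25^-0.24)]^(1/0.79).
8170^0.49 = 82.60
0.25^-0.24 = 1.395
Denominator = 1.23 × 82.60 × 1.395 = 141.7
D / 141.7 = 574 / 141.7 = 4.051
d = 4.051^(1/0.79) = 4.051^1.2658 = 5.876 m

d ≈ 5.88 m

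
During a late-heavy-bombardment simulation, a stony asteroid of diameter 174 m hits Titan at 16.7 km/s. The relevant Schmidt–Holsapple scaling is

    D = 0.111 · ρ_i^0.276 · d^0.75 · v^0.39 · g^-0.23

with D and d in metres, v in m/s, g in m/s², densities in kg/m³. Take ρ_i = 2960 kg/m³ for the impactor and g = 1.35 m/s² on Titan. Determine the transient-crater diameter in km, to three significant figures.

D ≈ 2.00 km

In SI units: v = 16700 m/s.
ρ_i^0.276 = 2960^0.276 = 9.080
d^0.75 = 174^0.75 = 47.91
v^0.39 = 16700^0.39 = 44.35
g^-0.23 = 1.35^-0.23 = 0.9333
D = 0.111 × 9.080 × 47.91 × 44.35 × 0.9333 = 1999 m
   = 1.999 km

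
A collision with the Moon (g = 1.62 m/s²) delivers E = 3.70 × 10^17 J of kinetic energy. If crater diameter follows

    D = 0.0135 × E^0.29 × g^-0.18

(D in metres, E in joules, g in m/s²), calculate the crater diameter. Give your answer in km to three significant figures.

E^0.29 = (3.70 × 10^17)^0.29 = 1.244 × 10^5
g^-0.18 = 1.62^-0.18 = 0.9168
D = 0.0135 × 1.244 × 10^5 × 0.9168 = 1540 m
   = 1.540 km

D ≈ 1.54 km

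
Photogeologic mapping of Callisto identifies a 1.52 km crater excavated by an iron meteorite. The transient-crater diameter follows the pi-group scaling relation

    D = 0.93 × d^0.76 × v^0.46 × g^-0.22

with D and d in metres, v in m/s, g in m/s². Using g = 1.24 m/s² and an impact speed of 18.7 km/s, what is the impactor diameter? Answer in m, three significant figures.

d ≈ 46.7 m

Rearranging for d: d = [D / (0.93 · 18700^0.46 · 1.24^-0.22)]^(1/0.76).
D = 1520 m.
18700^0.46 = 92.27
1.24^-0.22 = 0.9538
Denominator = 0.93 × 92.27 × 0.9538 = 81.85
D / 81.85 = 1520 / 81.85 = 18.57
d = 18.57^(1/0.76) = 18.57^1.3158 = 46.72 m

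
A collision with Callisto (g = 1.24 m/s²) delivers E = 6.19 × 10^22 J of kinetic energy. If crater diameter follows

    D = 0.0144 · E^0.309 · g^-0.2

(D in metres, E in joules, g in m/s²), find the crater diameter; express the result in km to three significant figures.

E^0.309 = (6.19 × 10^22)^0.309 = 1.103 × 10^7
g^-0.2 = 1.24^-0.2 = 0.9579
D = 0.0144 × 1.103 × 10^7 × 0.9579 = 1.521 × 10^5 m
   = 152.1 km

D ≈ 152 km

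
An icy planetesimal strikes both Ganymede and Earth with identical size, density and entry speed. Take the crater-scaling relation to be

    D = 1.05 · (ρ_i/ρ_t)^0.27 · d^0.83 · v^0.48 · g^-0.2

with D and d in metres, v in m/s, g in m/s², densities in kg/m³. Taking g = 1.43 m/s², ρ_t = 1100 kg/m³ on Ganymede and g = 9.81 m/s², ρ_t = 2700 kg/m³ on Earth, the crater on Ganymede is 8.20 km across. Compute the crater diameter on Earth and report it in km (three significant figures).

The impactor-only factors (d, v, ρ_i) cancel in the ratio, leaving D_Earth/D_Ganymede = (g_Earth/g_Ganymede)^-0.2 · (ρ_t,Ganymede/ρ_t,Earth)^0.27.
(9.81/1.43)^-0.2 = 6.860^-0.2 = 0.6804
(1100/2700)^0.27 = 0.4074^0.27 = 0.7847
Ratio = 0.6804 × 0.7847 = 0.5339
D_Earth = 0.5339 × 8.20 km = 4.38 km

D ≈ 4.38 km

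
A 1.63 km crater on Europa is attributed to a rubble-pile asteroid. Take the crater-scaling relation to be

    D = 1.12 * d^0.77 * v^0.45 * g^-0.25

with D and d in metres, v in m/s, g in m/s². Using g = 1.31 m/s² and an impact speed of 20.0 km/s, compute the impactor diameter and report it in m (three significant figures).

d ≈ 42.9 m

Rearranging for d: d = [D / (1.12 · 20000^0.45 · 1.31^-0.25)]^(1/0.77).
D = 1630 m.
20000^0.45 = 86.19
1.31^-0.25 = 0.9347
Denominator = 1.12 × 86.19 × 0.9347 = 90.23
D / 90.23 = 1630 / 90.23 = 18.06
d = 18.06^(1/0.77) = 18.06^1.2987 = 42.86 m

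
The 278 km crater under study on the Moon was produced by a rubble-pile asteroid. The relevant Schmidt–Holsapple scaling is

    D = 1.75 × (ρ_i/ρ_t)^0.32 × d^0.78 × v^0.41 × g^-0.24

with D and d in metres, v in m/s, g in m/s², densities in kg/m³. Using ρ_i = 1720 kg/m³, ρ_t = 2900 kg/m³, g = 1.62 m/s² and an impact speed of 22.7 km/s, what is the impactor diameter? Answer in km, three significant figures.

d ≈ 34.3 km

Rearranging for d: d = [D / (1.75 · (1720/2900)^0.32 · 22700^0.41 · 1.62^-0.24)]^(1/0.78).
D = 278000 m.
(1720/2900)^0.32 = 0.8461
22700^0.41 = 61.09
1.62^-0.24 = 0.8907
Denominator = 1.75 × 0.8461 × 61.09 × 0.8907 = 80.57
D / 80.57 = 278000 / 80.57 = 3450
d = 3450^(1/0.78) = 3450^1.2821 = 34343 m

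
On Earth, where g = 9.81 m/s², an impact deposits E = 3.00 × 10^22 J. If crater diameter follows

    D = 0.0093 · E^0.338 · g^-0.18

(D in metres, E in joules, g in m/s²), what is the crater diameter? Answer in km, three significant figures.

E^0.338 = (3.00 × 10^22)^0.338 = 3.956 × 10^7
g^-0.18 = 9.81^-0.18 = 0.6630
D = 0.0093 × 3.956 × 10^7 × 0.6630 = 2.439 × 10^5 m
   = 243.9 km

D ≈ 244 km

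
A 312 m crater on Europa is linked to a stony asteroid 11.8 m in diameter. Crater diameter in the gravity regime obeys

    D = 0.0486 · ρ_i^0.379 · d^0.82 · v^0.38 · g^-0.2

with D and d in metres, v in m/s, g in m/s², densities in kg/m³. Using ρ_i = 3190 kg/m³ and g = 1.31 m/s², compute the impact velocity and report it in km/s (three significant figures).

Rearranging for v: v = [D / (0.0486 · 3190^0.379 · 11.8^0.82 · 1.31^-0.2)]^(1/0.38).
3190^0.379 = 21.28
11.8^0.82 = 7.567
1.31^-0.2 = 0.9474
Denominator = 0.0486 × 21.28 × 7.567 × 0.9474 = 7.414
D / 7.414 = 312 / 7.414 = 42.08
v = 42.08^(1/0.38) = 42.08^2.6316 = 18790 m/s

v ≈ 18.8 km/s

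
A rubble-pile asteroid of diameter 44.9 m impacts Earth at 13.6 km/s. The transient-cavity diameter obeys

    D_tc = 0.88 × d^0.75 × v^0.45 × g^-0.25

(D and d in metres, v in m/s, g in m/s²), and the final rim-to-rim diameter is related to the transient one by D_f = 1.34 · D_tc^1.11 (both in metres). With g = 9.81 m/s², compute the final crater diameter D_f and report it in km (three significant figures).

D_f ≈ 1.70 km

v = 13600 m/s.
d^0.75 = 44.9^0.75 = 17.35
v^0.45 = 13600^0.45 = 72.46
g^-0.25 = 9.81^-0.25 = 0.5650
D_tc = 0.88 × 17.35 × 72.46 × 0.5650 = 625.1 m
D_f = 1.34 × (625.1)^1.11 = 1701 m
     = 1.701 km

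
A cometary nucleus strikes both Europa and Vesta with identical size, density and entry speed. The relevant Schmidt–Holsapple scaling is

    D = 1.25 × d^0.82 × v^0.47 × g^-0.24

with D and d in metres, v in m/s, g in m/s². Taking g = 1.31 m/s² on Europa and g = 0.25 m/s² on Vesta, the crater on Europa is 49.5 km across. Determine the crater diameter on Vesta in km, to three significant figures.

All impactor-dependent factors cancel in the ratio, leaving D_Vesta/D_Europa = (g_Vesta/g_Europa)^-0.24.
(0.25/1.31)^-0.24 = 0.1908^-0.24 = 1.488
D_Vesta = 1.488 × 49.5 km = 73.7 km

D ≈ 73.7 km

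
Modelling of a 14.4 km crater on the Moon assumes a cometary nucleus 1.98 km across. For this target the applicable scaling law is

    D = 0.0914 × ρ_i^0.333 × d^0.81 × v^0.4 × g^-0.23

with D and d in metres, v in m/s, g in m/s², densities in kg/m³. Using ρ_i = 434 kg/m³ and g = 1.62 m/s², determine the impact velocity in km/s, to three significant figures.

Rearranging for v: v = [D / (0.0914 · 434^0.333 · 1980^0.81 · 1.62^-0.23)]^(1/0.4).
D = 14400 m.
434^0.333 = 7.556
1980^0.81 = 468.1
1.62^-0.23 = 0.8950
Denominator = 0.0914 × 7.556 × 468.1 × 0.8950 = 289.3
D / 289.3 = 14400 / 289.3 = 49.78
v = 49.78^(1/0.4) = 49.78^2.5 = 17484 m/s

v ≈ 17.5 km/s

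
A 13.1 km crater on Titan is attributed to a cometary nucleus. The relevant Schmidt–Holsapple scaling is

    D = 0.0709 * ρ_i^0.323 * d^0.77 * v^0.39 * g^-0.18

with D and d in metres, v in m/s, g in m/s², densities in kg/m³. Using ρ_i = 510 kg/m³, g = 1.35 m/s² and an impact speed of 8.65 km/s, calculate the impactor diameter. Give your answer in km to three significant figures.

d ≈ 5.50 km

Rearranging for d: d = [D / (0.0709 · 510^0.323 · 8650^0.39 · 1.35^-0.18)]^(1/0.77).
D = 13100 m.
510^0.323 = 7.491
8650^0.39 = 34.31
1.35^-0.18 = 0.9474
Denominator = 0.0709 × 7.491 × 34.31 × 0.9474 = 17.26
D / 17.26 = 13100 / 17.26 = 759.0
d = 759.0^(1/0.77) = 759.0^1.2987 = 5503 m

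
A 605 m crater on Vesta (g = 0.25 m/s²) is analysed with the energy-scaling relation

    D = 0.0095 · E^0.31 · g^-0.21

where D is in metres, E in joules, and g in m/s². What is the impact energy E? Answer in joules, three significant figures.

E ≈ 1.23 × 10^15 J

Rearranging: E = [D / (0.0095 · g^-0.21)]^(1/0.31).
g^-0.21 = 0.25^-0.21 = 1.338
D / (0.0095 × 1.338) = 605 / (0.01271) = 4.760 × 10^4
E = (4.760 × 10^4)^3.2258 = 1.228 × 10^15 J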